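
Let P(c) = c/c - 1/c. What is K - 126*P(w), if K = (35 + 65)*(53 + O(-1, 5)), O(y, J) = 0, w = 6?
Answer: 5195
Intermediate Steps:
P(c) = 1 - 1/c
K = 5300 (K = (35 + 65)*(53 + 0) = 100*53 = 5300)
K - 126*P(w) = 5300 - 126*(-1 + 6)/6 = 5300 - 21*5 = 5300 - 126*5/6 = 5300 - 105 = 5195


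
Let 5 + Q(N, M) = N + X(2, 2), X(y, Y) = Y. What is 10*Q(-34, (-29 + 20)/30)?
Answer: -370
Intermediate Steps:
Q(N, M) = -3 + N (Q(N, M) = -5 + (N + 2) = -5 + (2 + N) = -3 + N)
10*Q(-34, (-29 + 20)/30) = 10*(-3 - 34) = 10*(-37) = -370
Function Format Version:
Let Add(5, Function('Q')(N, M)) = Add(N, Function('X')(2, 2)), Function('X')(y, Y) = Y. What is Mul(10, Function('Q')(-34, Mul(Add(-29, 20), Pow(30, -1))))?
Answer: -370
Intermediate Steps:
Function('Q')(N, M) = Add(-3, N) (Function('Q')(N, M) = Add(-5, Add(N, 2)) = Add(-5, Add(2, N)) = Add(-3, N))
Mul(10, Function('Q')(-34, Mul(Add(-29, 20), Pow(30, -1)))) = Mul(10, Add(-3, -34)) = Mul(10, -37) = -370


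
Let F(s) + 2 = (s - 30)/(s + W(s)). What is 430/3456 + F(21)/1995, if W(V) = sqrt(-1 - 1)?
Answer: 12543745/101812032 + 3*I*sqrt(2)/294595 ≈ 0.1232 + 1.4402e-5*I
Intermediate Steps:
W(V) = I*sqrt(2) (W(V) = sqrt(-2) = I*sqrt(2))
F(s) = -2 + (-30 + s)/(s + I*sqrt(2)) (F(s) = -2 + (s - 30)/(s + I*sqrt(2)) = -2 + (-30 + s)/(s + I*sqrt(2)))
430/3456 + F(21)/1995 = 430/3456 + ((-30 - 1*21 - 2*I*sqrt(2))/(21 + I*sqrt(2)))/1995 = 430*(1/3456) + ((-30 - 21 - 2*I*sqrt(2))/(21 + I*sqrt(2)))*(1/1995) = 215/1728 + ((-51 - 2*I*sqrt(2))/(21 + I*sqrt(2)))*(1/1995) = 215/1728 + (-51 - 2*I*sqrt(2))/(1995*(21 + I*sqrt(2)))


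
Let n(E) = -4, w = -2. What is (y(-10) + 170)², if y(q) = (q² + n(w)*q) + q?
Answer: 90000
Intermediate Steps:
y(q) = q² - 3*q (y(q) = (q² - 4*q) + q = q² - 3*q)
(y(-10) + 170)² = (-10*(-3 - 10) + 170)² = (-10*(-13) + 170)² = (130 + 170)² = 300² = 90000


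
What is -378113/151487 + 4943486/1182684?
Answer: 2251385585/1337024262 ≈ 1.6839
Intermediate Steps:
-378113/151487 + 4943486/1182684 = -378113*1/151487 + 4943486*(1/1182684) = -378113/151487 + 2471743/591342 = 2251385585/1337024262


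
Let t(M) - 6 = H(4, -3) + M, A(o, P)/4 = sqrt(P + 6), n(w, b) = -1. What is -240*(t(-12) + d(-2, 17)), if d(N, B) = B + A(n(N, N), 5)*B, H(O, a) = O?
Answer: -3600 - 16320*sqrt(11) ≈ -57727.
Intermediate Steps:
A(o, P) = 4*sqrt(6 + P) (A(o, P) = 4*sqrt(P + 6) = 4*sqrt(6 + P))
t(M) = 10 + M (t(M) = 6 + (4 + M) = 10 + M)
d(N, B) = B + 4*B*sqrt(11) (d(N, B) = B + (4*sqrt(6 + 5))*B = B + (4*sqrt(11))*B = B + 4*B*sqrt(11))
-240*(t(-12) + d(-2, 17)) = -240*((10 - 12) + 17*(1 + 4*sqrt(11))) = -240*(-2 + (17 + 68*sqrt(11))) = -240*(15 + 68*sqrt(11)) = -3600 - 16320*sqrt(11)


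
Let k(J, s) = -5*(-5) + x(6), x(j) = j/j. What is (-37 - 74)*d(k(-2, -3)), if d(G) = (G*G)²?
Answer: -50724336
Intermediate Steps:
x(j) = 1
k(J, s) = 26 (k(J, s) = -5*(-5) + 1 = 25 + 1 = 26)
d(G) = G⁴ (d(G) = (G²)² = G⁴)
(-37 - 74)*d(k(-2, -3)) = (-37 - 74)*26⁴ = -111*456976 = -50724336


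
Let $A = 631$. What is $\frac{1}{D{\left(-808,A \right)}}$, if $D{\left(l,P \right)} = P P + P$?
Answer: $\frac{1}{398792} \approx 2.5076 \cdot 10^{-6}$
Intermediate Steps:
$D{\left(l,P \right)} = P + P^{2}$ ($D{\left(l,P \right)} = P^{2} + P = P + P^{2}$)
$\frac{1}{D{\left(-808,A \right)}} = \frac{1}{631 \left(1 + 631\right)} = \frac{1}{631 \cdot 632} = \frac{1}{398792}$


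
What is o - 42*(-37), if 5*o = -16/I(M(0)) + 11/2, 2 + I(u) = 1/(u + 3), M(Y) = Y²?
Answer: 77851/50 ≈ 1557.0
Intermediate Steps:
I(u) = -2 + 1/(3 + u) (I(u) = -2 + 1/(u + 3) = -2 + 1/(3 + u))
o = 151/50 (o = (-16*(3 + 0²)/(-5 - 2*0²) + 11/2)/5 = (-16*(3 + 0)/(-5 - 2*0) + 11*(½))/5 = (-16*3/(-5 + 0) + 11/2)/5 = (-16/((⅓)*(-5)) + 11/2)/5 = (-16/(-5/3) + 11/2)/5 = (-16*(-⅗) + 11/2)/5 = (48/5 + 11/2)/5 = (⅕)*(151/10) = 151/50 ≈ 3.0200)
o - 42*(-37) = 151/50 - 42*(-37) = 151/50 + 1554 = 77851/50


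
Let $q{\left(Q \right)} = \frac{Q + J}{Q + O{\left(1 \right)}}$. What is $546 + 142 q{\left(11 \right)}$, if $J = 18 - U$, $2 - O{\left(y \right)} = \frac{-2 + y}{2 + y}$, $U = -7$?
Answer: $\frac{4647}{5} \approx 929.4$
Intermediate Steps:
$O{\left(y \right)} = 2 - \frac{-2 + y}{2 + y}$
$J = 25$ ($J = 18 - -7 = 18 + 7 = 25$)
$q{\left(Q \right)} = \frac{25 + Q}{\frac{7}{3} + Q}$ ($q{\left(Q \right)} = \frac{Q + 25}{Q + \frac{6 + 1}{2 + 1}} = \frac{25 + Q}{Q + \frac{1}{3} \cdot 7} = \frac{25 + Q}{Q + \frac{7}{3}} = \frac{25 + Q}{\frac{7}{3} + Q}$)
$546 + 142 q{\left(11 \right)} = 546 + 142 \frac{3 \left(25 + 11\right)}{7 + 3 \cdot 11} = 546 + 142 \cdot 3 \frac{1}{7 + 33} \cdot 36 = 546 + 142 \cdot 3 \cdot \frac{1}{40} \cdot 36 = 546 + 142 \cdot \frac{27}{10} = 546 + \frac{1917}{5} = \frac{4647}{5}$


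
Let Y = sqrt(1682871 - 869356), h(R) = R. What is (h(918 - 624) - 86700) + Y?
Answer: -86406 + sqrt(813515) ≈ -85504.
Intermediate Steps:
Y = sqrt(813515) ≈ 901.95
(h(918 - 624) - 86700) + Y = ((918 - 624) - 86700) + sqrt(813515) = (294 - 86700) + sqrt(813515) = -86406 + sqrt(813515)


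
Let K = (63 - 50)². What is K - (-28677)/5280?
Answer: 27909/160 ≈ 174.43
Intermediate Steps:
K = 169 (K = 13² = 169)
K - (-28677)/5280 = 169 - (-28677)/5280 = 169 - 1*(-869/160) = 169 + 869/160 = 27909/160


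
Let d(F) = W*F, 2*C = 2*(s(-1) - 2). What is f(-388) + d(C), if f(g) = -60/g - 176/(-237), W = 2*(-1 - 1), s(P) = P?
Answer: 296495/22989 ≈ 12.897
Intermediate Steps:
W = -4 (W = 2*(-2) = -4)
f(g) = 176/237 - 60/g (f(g) = -60/g - 176*(-1/237) = -60/g + 176/237 = 176/237 - 60/g)
C = -3 (C = (2*(-1 - 2))/2 = (2*(-3))/2 = (½)*(-6) = -3)
d(F) = -4*F
f(-388) + d(C) = (176/237 - 60/(-388)) - 4*(-3) = (176/237 - 60*(-1/388)) + 12 = (176/237 + 15/97) + 12 = 20627/22989 + 12 = 296495/22989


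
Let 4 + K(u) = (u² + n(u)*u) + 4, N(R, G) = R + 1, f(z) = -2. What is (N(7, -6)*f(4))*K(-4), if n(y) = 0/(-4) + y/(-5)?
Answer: -1024/5 ≈ -204.80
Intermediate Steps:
n(y) = -y/5 (n(y) = 0*(-¼) + y*(-⅕) = 0 - y/5 = -y/5)
N(R, G) = 1 + R
K(u) = 4*u²/5 (K(u) = -4 + ((u² + (-u/5)*u) + 4) = -4 + ((u² - u²/5) + 4) = -4 + (4*u²/5 + 4) = -4 + (4 + 4*u²/5) = 4*u²/5)
(N(7, -6)*f(4))*K(-4) = ((1 + 7)*(-2))*((⅘)*(-4)²) = (8*(-2))*((⅘)*16) = -16*64/5 = -1024/5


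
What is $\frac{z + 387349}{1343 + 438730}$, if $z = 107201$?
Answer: $\frac{54950}{48897} \approx 1.1238$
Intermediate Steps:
$\frac{z + 387349}{1343 + 438730} = \frac{107201 + 387349}{1343 + 438730} = \frac{494550}{440073} = 494550 \cdot \frac{1}{440073} = \frac{54950}{48897}$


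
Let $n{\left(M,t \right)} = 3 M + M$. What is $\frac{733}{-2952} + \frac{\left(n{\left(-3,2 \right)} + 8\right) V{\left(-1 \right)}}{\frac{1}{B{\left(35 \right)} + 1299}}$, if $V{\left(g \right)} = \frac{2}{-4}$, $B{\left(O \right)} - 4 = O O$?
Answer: $\frac{14924579}{2952} \approx 5055.8$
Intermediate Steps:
$B{\left(O \right)} = 4 + O^{2}$ ($B{\left(O \right)} = 4 + O O = 4 + O^{2}$)
$V{\left(g \right)} = - \frac{1}{2}$ ($V{\left(g \right)} = 2 \left(- \frac{1}{4}\right) = - \frac{1}{2}$)
$n{\left(M,t \right)} = 4 M$
$\frac{733}{-2952} + \frac{\left(n{\left(-3,2 \right)} + 8\right) V{\left(-1 \right)}}{\frac{1}{B{\left(35 \right)} + 1299}} = \frac{733}{-2952} + \frac{\left(4 \left(-3\right) + 8\right) \left(- \frac{1}{2}\right)}{\frac{1}{\left(4 + 35^{2}\right) + 1299}} = 733 \left(- \frac{1}{2952}\right) + \frac{\left(-12 + 8\right) \left(- \frac{1}{2}\right)}{\frac{1}{\left(4 + 1225\right) + 1299}} = - \frac{733}{2952} + \frac{\left(-4\right) \left(- \frac{1}{2}\right)}{\frac{1}{1229 + 1299}} = - \frac{733}{2952} + \frac{2}{\frac{1}{2528}} = - \frac{733}{2952} + 2 \frac{1}{\frac{1}{2528}} = - \frac{733}{2952} + 2 \cdot 2528 = - \frac{733}{2952} + 5056 = \frac{14924579}{2952}$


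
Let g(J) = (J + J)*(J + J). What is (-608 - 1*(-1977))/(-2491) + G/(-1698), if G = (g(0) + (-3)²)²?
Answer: -842111/1409906 ≈ -0.59728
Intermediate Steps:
g(J) = 4*J² (g(J) = (2*J)*(2*J) = 4*J²)
G = 81 (G = (4*0² + (-3)²)² = (4*0 + 9)² = (0 + 9)² = 9² = 81)
(-608 - 1*(-1977))/(-2491) + G/(-1698) = (-608 - 1*(-1977))/(-2491) + 81/(-1698) = (-608 + 1977)*(-1/2491) + 81*(-1/1698) = 1369*(-1/2491) - 27/566 = -1369/2491 - 27/566 = -842111/1409906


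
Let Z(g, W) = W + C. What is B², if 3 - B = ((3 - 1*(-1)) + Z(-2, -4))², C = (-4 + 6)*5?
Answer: 9409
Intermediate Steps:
C = 10 (C = 2*5 = 10)
Z(g, W) = 10 + W (Z(g, W) = W + 10 = 10 + W)
B = -97 (B = 3 - ((3 - 1*(-1)) + (10 - 4))² = 3 - ((3 + 1) + 6)² = 3 - (4 + 6)² = 3 - 1*10² = 3 - 1*100 = 3 - 100 = -97)
B² = (-97)² = 9409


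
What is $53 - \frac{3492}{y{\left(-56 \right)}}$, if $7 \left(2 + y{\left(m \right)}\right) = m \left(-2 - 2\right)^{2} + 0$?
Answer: $\frac{5191}{65} \approx 79.862$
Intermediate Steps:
$y{\left(m \right)} = -2 + \frac{16 m}{7}$ ($y{\left(m \right)} = -2 + \frac{m \left(-2 - 2\right)^{2} + 0}{7} = -2 + \frac{m \left(-4\right)^{2} + 0}{7} = -2 + \frac{m 16 + 0}{7} = -2 + \frac{16 m + 0}{7} = -2 + \frac{16 m}{7}$)
$53 - \frac{3492}{y{\left(-56 \right)}} = 53 - \frac{3492}{-2 + \frac{16}{7} \left(-56\right)} = 53 - \frac{3492}{-2 - 128} = 53 - \frac{3492}{-130} = 53 - - \frac{1746}{65} = 53 + \frac{1746}{65} = \frac{5191}{65}$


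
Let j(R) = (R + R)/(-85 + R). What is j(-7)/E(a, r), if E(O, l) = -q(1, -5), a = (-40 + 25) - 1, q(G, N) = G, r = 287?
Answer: -7/46 ≈ -0.15217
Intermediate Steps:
j(R) = 2*R/(-85 + R) (j(R) = (2*R)/(-85 + R) = 2*R/(-85 + R))
a = -16 (a = -15 - 1 = -16)
E(O, l) = -1 (E(O, l) = -1*1 = -1)
j(-7)/E(a, r) = (2*(-7)/(-85 - 7))/(-1) = (2*(-7)/(-92))*(-1) = (2*(-7)*(-1/92))*(-1) = (7/46)*(-1) = -7/46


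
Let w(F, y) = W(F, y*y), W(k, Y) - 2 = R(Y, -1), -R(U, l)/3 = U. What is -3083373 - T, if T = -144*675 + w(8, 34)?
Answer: -2982707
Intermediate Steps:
R(U, l) = -3*U
W(k, Y) = 2 - 3*Y
w(F, y) = 2 - 3*y**2 (w(F, y) = 2 - 3*y*y = 2 - 3*y**2)
T = -100666 (T = -144*675 + (2 - 3*34**2) = -97200 + (2 - 3*1156) = -97200 + (2 - 3468) = -97200 - 3466 = -100666)
-3083373 - T = -3083373 - 1*(-100666) = -3083373 + 100666 = -2982707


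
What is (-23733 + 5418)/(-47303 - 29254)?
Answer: 6105/25519 ≈ 0.23923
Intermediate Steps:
(-23733 + 5418)/(-47303 - 29254) = -18315/(-76557) = -18315*(-1/76557) = 6105/25519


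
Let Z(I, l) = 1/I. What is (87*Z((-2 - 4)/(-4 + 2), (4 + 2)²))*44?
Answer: 1276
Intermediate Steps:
(87*Z((-2 - 4)/(-4 + 2), (4 + 2)²))*44 = (87/(((-2 - 4)/(-4 + 2))))*44 = (87/((-6/(-2))))*44 = (87/((-6*(-½))))*44 = (87/3)*44 = (87*(⅓))*44 = 29*44 = 1276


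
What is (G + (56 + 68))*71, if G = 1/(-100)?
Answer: 880329/100 ≈ 8803.3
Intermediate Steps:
G = -1/100 ≈ -0.010000
(G + (56 + 68))*71 = (-1/100 + (56 + 68))*71 = (-1/100 + 124)*71 = (12399/100)*71 = 880329/100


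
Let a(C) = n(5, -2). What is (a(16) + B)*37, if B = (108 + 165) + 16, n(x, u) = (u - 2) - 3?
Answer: 10434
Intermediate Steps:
n(x, u) = -5 + u (n(x, u) = (-2 + u) - 3 = -5 + u)
B = 289 (B = 273 + 16 = 289)
a(C) = -7 (a(C) = -5 - 2 = -7)
(a(16) + B)*37 = (-7 + 289)*37 = 282*37 = 10434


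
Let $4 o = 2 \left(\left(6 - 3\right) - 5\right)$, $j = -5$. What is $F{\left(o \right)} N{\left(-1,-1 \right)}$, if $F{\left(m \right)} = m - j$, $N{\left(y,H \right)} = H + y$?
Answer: $-8$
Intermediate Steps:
$o = -1$ ($o = \frac{2 \left(\left(6 - 3\right) - 5\right)}{4} = \frac{2 \left(3 - 5\right)}{4} = \frac{2 \left(-2\right)}{4} = \frac{1}{4} \left(-4\right) = -1$)
$F{\left(m \right)} = 5 + m$ ($F{\left(m \right)} = m - -5 = m + 5 = 5 + m$)
$F{\left(o \right)} N{\left(-1,-1 \right)} = \left(5 - 1\right) \left(-1 - 1\right) = 4 \left(-2\right) = -8$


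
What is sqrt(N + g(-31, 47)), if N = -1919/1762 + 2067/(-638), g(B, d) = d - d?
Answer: I*sqrt(341910361166)/281039 ≈ 2.0806*I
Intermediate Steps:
g(B, d) = 0
N = -1216594/281039 (N = -1919*1/1762 + 2067*(-1/638) = -1919/1762 - 2067/638 = -1216594/281039 ≈ -4.3289)
sqrt(N + g(-31, 47)) = sqrt(-1216594/281039 + 0) = sqrt(-1216594/281039) = I*sqrt(341910361166)/281039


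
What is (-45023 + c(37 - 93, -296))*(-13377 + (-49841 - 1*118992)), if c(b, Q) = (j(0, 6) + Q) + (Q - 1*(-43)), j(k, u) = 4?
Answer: 8302945280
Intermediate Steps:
c(b, Q) = 47 + 2*Q (c(b, Q) = (4 + Q) + (Q - 1*(-43)) = (4 + Q) + (Q + 43) = (4 + Q) + (43 + Q) = 47 + 2*Q)
(-45023 + c(37 - 93, -296))*(-13377 + (-49841 - 1*118992)) = (-45023 + (47 + 2*(-296)))*(-13377 + (-49841 - 1*118992)) = (-45023 + (47 - 592))*(-13377 + (-49841 - 118992)) = (-45023 - 545)*(-13377 - 168833) = -45568*(-182210) = 8302945280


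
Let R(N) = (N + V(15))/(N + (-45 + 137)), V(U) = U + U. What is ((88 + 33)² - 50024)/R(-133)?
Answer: -1450703/103 ≈ -14085.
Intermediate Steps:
V(U) = 2*U
R(N) = (30 + N)/(92 + N) (R(N) = (N + 2*15)/(N + (-45 + 137)) = (N + 30)/(N + 92) = (30 + N)/(92 + N))
((88 + 33)² - 50024)/R(-133) = ((88 + 33)² - 50024)/(((30 - 133)/(92 - 133))) = (121² - 50024)/((-103/(-41))) = (14641 - 50024)/((-1/41*(-103))) = -35383/103/41 = -35383*41/103 = -1450703/103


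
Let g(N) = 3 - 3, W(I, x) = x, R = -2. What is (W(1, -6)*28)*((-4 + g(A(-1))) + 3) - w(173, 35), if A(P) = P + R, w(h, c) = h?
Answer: -5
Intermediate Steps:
A(P) = -2 + P (A(P) = P - 2 = -2 + P)
g(N) = 0
(W(1, -6)*28)*((-4 + g(A(-1))) + 3) - w(173, 35) = (-6*28)*((-4 + 0) + 3) - 1*173 = -168*(-4 + 3) - 173 = -168*(-1) - 173 = 168 - 173 = -5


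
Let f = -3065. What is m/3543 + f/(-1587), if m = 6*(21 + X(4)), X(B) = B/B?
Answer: 3689593/1874247 ≈ 1.9686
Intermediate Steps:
X(B) = 1
m = 132 (m = 6*(21 + 1) = 6*22 = 132)
m/3543 + f/(-1587) = 132/3543 - 3065/(-1587) = 132*(1/3543) - 3065*(-1/1587) = 44/1181 + 3065/1587 = 3689593/1874247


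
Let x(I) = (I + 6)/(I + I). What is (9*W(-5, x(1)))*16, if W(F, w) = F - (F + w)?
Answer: -504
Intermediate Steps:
x(I) = (6 + I)/(2*I) (x(I) = (6 + I)/((2*I)) = (6 + I)*(1/(2*I)) = (6 + I)/(2*I))
W(F, w) = -w (W(F, w) = F + (-F - w) = -w)
(9*W(-5, x(1)))*16 = (9*(-(6 + 1)/(2*1)))*16 = (9*(-7/2))*16 = -63/2*16 = -504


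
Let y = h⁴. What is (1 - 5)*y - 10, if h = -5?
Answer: -2510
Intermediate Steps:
y = 625 (y = (-5)⁴ = 625)
(1 - 5)*y - 10 = (1 - 5)*625 - 10 = -4*625 - 10 = -2500 - 10 = -2510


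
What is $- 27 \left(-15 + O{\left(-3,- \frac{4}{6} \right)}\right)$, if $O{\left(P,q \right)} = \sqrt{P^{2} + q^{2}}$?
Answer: $405 - 9 \sqrt{85} \approx 322.02$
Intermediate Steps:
$- 27 \left(-15 + O{\left(-3,- \frac{4}{6} \right)}\right) = - 27 \left(-15 + \sqrt{\left(-3\right)^{2} + \left(- \frac{4}{6}\right)^{2}}\right) = - 27 \left(-15 + \sqrt{9 + \left(\left(-4\right) \frac{1}{6}\right)^{2}}\right) = - 27 \left(-15 + \sqrt{9 + \left(- \frac{2}{3}\right)^{2}}\right) = - 27 \left(-15 + \sqrt{9 + \frac{4}{9}}\right) = - 27 \left(-15 + \sqrt{\frac{85}{9}}\right) = - 27 \left(-15 + \frac{\sqrt{85}}{3}\right) = 405 - 9 \sqrt{85}$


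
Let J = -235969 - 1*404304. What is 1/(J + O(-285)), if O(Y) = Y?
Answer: -1/640558 ≈ -1.5611e-6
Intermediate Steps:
J = -640273 (J = -235969 - 404304 = -640273)
1/(J + O(-285)) = 1/(-640273 - 285) = 1/(-640558) = -1/640558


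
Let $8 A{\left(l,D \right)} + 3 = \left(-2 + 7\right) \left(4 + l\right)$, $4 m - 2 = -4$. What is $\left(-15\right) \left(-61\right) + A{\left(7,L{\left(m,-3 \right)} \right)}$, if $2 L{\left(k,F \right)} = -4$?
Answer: $\frac{1843}{2} \approx 921.5$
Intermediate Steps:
$m = - \frac{1}{2}$ ($m = \frac{1}{2} + \frac{1}{4} \left(-4\right) = \frac{1}{2} - 1 = - \frac{1}{2} \approx -0.5$)
$L{\left(k,F \right)} = -2$ ($L{\left(k,F \right)} = \frac{1}{2} \left(-4\right) = -2$)
$A{\left(l,D \right)} = \frac{17}{8} + \frac{5 l}{8}$ ($A{\left(l,D \right)} = - \frac{3}{8} + \frac{\left(-2 + 7\right) \left(4 + l\right)}{8} = - \frac{3}{8} + \frac{5 \left(4 + l\right)}{8} = - \frac{3}{8} + \frac{20 + 5 l}{8} = - \frac{3}{8} + \left(\frac{5}{2} + \frac{5 l}{8}\right) = \frac{17}{8} + \frac{5 l}{8}$)
$\left(-15\right) \left(-61\right) + A{\left(7,L{\left(m,-3 \right)} \right)} = \left(-15\right) \left(-61\right) + \left(\frac{17}{8} + \frac{5}{8} \cdot 7\right) = 915 + \left(\frac{17}{8} + \frac{35}{8}\right) = 915 + \frac{13}{2} = \frac{1843}{2}$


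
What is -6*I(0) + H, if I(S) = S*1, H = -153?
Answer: -153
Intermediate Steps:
I(S) = S
-6*I(0) + H = -6*0 - 153 = 0 - 153 = -153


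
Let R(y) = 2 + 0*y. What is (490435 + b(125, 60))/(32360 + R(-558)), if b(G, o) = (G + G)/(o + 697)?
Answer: 371259545/24498034 ≈ 15.155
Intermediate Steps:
R(y) = 2 (R(y) = 2 + 0 = 2)
b(G, o) = 2*G/(697 + o) (b(G, o) = (2*G)/(697 + o) = 2*G/(697 + o))
(490435 + b(125, 60))/(32360 + R(-558)) = (490435 + 2*125/(697 + 60))/(32360 + 2) = (490435 + 2*125/757)/32362 = (490435 + 2*125*(1/757))*(1/32362) = (490435 + 250/757)*(1/32362) = (371259545/757)*(1/32362) = 371259545/24498034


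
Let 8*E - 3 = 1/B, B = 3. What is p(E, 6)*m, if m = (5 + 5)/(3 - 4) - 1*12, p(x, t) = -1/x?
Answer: 264/5 ≈ 52.800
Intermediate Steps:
E = 5/12 (E = 3/8 + (⅛)/3 = 3/8 + (⅛)*(⅓) = 3/8 + 1/24 = 5/12 ≈ 0.41667)
m = -22 (m = 10/(-1) - 12 = 10*(-1) - 12 = -10 - 12 = -22)
p(E, 6)*m = -1/5/12*(-22) = -1*12/5*(-22) = -12/5*(-22) = 264/5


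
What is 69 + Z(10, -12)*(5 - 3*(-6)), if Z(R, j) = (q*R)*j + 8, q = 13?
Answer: -35627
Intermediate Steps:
Z(R, j) = 8 + 13*R*j (Z(R, j) = (13*R)*j + 8 = 13*R*j + 8 = 8 + 13*R*j)
69 + Z(10, -12)*(5 - 3*(-6)) = 69 + (8 + 13*10*(-12))*(5 - 3*(-6)) = 69 + (8 - 1560)*(5 + 18) = 69 - 1552*23 = 69 - 35696 = -35627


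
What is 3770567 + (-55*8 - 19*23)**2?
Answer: 4539696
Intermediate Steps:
3770567 + (-55*8 - 19*23)**2 = 3770567 + (-440 - 437)**2 = 3770567 + (-877)**2 = 3770567 + 769129 = 4539696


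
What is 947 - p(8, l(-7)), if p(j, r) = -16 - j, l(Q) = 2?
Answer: 971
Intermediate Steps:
947 - p(8, l(-7)) = 947 - (-16 - 1*8) = 947 - (-16 - 8) = 947 - 1*(-24) = 947 + 24 = 971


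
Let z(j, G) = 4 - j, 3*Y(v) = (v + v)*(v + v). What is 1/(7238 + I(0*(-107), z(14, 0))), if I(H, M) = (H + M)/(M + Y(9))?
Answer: 49/354657 ≈ 0.00013816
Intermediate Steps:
Y(v) = 4*v**2/3 (Y(v) = ((v + v)*(v + v))/3 = ((2*v)*(2*v))/3 = (4*v**2)/3 = 4*v**2/3)
I(H, M) = (H + M)/(108 + M) (I(H, M) = (H + M)/(M + (4/3)*9**2) = (H + M)/(M + (4/3)*81) = (H + M)/(M + 108) = (H + M)/(108 + M))
1/(7238 + I(0*(-107), z(14, 0))) = 1/(7238 + (0*(-107) + (4 - 1*14))/(108 + (4 - 1*14))) = 1/(7238 + (0 + (4 - 14))/(108 + (4 - 14))) = 1/(7238 + (0 - 10)/(108 - 10)) = 1/(7238 - 10/98) = 1/(7238 + (1/98)*(-10)) = 1/(7238 - 5/49) = 1/(354657/49) = 49/354657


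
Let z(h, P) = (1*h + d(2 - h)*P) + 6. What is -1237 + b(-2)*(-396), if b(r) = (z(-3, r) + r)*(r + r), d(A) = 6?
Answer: -18661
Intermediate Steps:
z(h, P) = 6 + h + 6*P (z(h, P) = (1*h + 6*P) + 6 = (h + 6*P) + 6 = 6 + h + 6*P)
b(r) = 2*r*(3 + 7*r) (b(r) = ((6 - 3 + 6*r) + r)*(r + r) = ((3 + 6*r) + r)*(2*r) = (3 + 7*r)*(2*r) = 2*r*(3 + 7*r))
-1237 + b(-2)*(-396) = -1237 + (2*(-2)*(3 + 7*(-2)))*(-396) = -1237 + (2*(-2)*(3 - 14))*(-396) = -1237 + (2*(-2)*(-11))*(-396) = -1237 + 44*(-396) = -1237 - 17424 = -18661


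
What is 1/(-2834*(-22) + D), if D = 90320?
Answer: 1/152668 ≈ 6.5502e-6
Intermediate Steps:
1/(-2834*(-22) + D) = 1/(-2834*(-22) + 90320) = 1/(62348 + 90320) = 1/152668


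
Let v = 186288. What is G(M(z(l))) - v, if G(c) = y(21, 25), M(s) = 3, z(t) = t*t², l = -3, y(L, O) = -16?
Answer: -186304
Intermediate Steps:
z(t) = t³
G(c) = -16
G(M(z(l))) - v = -16 - 1*186288 = -16 - 186288 = -186304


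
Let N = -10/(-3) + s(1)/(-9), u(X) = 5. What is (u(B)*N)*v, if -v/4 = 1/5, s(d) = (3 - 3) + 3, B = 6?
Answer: -12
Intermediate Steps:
s(d) = 3 (s(d) = 0 + 3 = 3)
N = 3 (N = -10/(-3) + 3/(-9) = -10*(-⅓) + 3*(-⅑) = 10/3 - ⅓ = 3)
v = -⅘ (v = -4/5 = -4*⅕ = -⅘ ≈ -0.80000)
(u(B)*N)*v = (5*3)*(-⅘) = 15*(-⅘) = -12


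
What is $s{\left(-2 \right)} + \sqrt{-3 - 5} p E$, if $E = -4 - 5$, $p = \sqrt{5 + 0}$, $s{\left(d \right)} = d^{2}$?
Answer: $4 - 18 i \sqrt{10} \approx 4.0 - 56.921 i$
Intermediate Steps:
$p = \sqrt{5} \approx 2.2361$
$E = -9$ ($E = -4 - 5 = -9$)
$s{\left(-2 \right)} + \sqrt{-3 - 5} p E = \left(-2\right)^{2} + \sqrt{-3 - 5} \sqrt{5} \left(-9\right) = 4 + \sqrt{-8} \sqrt{5} \left(-9\right) = 4 + 2 i \sqrt{2} \sqrt{5} \left(-9\right) = 4 + 2 i \sqrt{10} \left(-9\right) = 4 - 18 i \sqrt{10}$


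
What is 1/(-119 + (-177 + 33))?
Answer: -1/263 ≈ -0.0038023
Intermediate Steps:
1/(-119 + (-177 + 33)) = 1/(-119 - 144) = 1/(-263) = -1/263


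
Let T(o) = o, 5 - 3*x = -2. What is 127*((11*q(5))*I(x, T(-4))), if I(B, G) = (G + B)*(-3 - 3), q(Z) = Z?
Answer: 69850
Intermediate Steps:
x = 7/3 (x = 5/3 - ⅓*(-2) = 5/3 + ⅔ = 7/3 ≈ 2.3333)
I(B, G) = -6*B - 6*G (I(B, G) = (B + G)*(-6) = -6*B - 6*G)
127*((11*q(5))*I(x, T(-4))) = 127*((11*5)*(-6*7/3 - 6*(-4))) = 127*(55*(-14 + 24)) = 127*(55*10) = 127*550 = 69850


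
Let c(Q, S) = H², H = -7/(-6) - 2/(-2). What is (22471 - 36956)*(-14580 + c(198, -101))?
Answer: 7600438835/36 ≈ 2.1112e+8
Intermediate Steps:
H = 13/6 (H = -7*(-⅙) - 2*(-½) = 7/6 + 1 = 13/6 ≈ 2.1667)
c(Q, S) = 169/36 (c(Q, S) = (13/6)² = 169/36)
(22471 - 36956)*(-14580 + c(198, -101)) = (22471 - 36956)*(-14580 + 169/36) = -14485*(-524711/36) = 7600438835/36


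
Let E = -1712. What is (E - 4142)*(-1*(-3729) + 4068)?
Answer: -45643638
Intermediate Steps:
(E - 4142)*(-1*(-3729) + 4068) = (-1712 - 4142)*(-1*(-3729) + 4068) = -5854*(3729 + 4068) = -5854*7797 = -45643638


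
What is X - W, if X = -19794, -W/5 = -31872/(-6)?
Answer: 6766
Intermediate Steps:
W = -26560 (W = -(-4980)*32/(-6) = -(-4980)*32*(-⅙) = -(-4980)*(-16)/3 = -5*5312 = -26560)
X - W = -19794 - 1*(-26560) = -19794 + 26560 = 6766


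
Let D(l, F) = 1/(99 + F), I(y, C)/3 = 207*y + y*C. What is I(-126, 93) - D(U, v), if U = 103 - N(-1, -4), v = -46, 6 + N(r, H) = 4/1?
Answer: -6010201/53 ≈ -1.1340e+5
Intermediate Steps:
N(r, H) = -2 (N(r, H) = -6 + 4/1 = -6 + 4*1 = -6 + 4 = -2)
I(y, C) = 621*y + 3*C*y (I(y, C) = 3*(207*y + y*C) = 3*(207*y + C*y) = 621*y + 3*C*y)
U = 105 (U = 103 - 1*(-2) = 103 + 2 = 105)
I(-126, 93) - D(U, v) = 3*(-126)*(207 + 93) - 1/(99 - 46) = 3*(-126)*300 - 1/53 = -113400 - 1*1/53 = -113400 - 1/53 = -6010201/53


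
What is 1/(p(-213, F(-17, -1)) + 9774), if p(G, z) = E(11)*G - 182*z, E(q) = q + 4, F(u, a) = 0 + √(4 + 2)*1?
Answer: 2193/14361499 + 182*√6/43084497 ≈ 0.00016305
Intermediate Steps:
F(u, a) = √6 (F(u, a) = 0 + √6*1 = 0 + √6 = √6)
E(q) = 4 + q
p(G, z) = -182*z + 15*G (p(G, z) = (4 + 11)*G - 182*z = 15*G - 182*z = -182*z + 15*G)
1/(p(-213, F(-17, -1)) + 9774) = 1/((-182*√6 + 15*(-213)) + 9774) = 1/((-182*√6 - 3195) + 9774) = 1/((-3195 - 182*√6) + 9774) = 1/(6579 - 182*√6)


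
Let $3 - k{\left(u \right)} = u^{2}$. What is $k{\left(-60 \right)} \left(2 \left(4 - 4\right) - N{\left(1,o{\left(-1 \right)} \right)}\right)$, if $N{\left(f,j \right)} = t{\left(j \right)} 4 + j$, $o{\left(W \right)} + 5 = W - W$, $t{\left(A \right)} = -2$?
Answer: $-46761$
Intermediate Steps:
$o{\left(W \right)} = -5$ ($o{\left(W \right)} = -5 + \left(W - W\right) = -5 + 0 = -5$)
$N{\left(f,j \right)} = -8 + j$ ($N{\left(f,j \right)} = \left(-2\right) 4 + j = -8 + j$)
$k{\left(u \right)} = 3 - u^{2}$
$k{\left(-60 \right)} \left(2 \left(4 - 4\right) - N{\left(1,o{\left(-1 \right)} \right)}\right) = \left(3 - \left(-60\right)^{2}\right) \left(2 \left(4 - 4\right) - \left(-8 - 5\right)\right) = \left(3 - 3600\right) \left(2 \cdot 0 - -13\right) = \left(3 - 3600\right) \left(0 + 13\right) = \left(-3597\right) 13 = -46761$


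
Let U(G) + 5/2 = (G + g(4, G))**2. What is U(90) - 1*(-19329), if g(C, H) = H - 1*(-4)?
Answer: 106365/2 ≈ 53183.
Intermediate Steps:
g(C, H) = 4 + H (g(C, H) = H + 4 = 4 + H)
U(G) = -5/2 + (4 + 2*G)**2 (U(G) = -5/2 + (G + (4 + G))**2 = -5/2 + (4 + 2*G)**2)
U(90) - 1*(-19329) = (-5/2 + 4*(2 + 90)**2) - 1*(-19329) = (-5/2 + 4*92**2) + 19329 = (-5/2 + 4*8464) + 19329 = (-5/2 + 33856) + 19329 = 67707/2 + 19329 = 106365/2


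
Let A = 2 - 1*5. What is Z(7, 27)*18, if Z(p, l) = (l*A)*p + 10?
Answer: -10026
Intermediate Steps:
A = -3 (A = 2 - 5 = -3)
Z(p, l) = 10 - 3*l*p (Z(p, l) = (l*(-3))*p + 10 = (-3*l)*p + 10 = -3*l*p + 10 = 10 - 3*l*p)
Z(7, 27)*18 = (10 - 3*27*7)*18 = (10 - 567)*18 = -557*18 = -10026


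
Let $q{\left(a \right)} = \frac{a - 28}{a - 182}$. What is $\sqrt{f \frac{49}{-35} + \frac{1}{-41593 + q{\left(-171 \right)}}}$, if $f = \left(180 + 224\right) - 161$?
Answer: $\frac{i \sqrt{73335198225605270}}{14682130} \approx 18.445 i$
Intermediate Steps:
$f = 243$ ($f = 404 - 161 = 243$)
$q{\left(a \right)} = \frac{-28 + a}{-182 + a}$
$\sqrt{f \frac{49}{-35} + \frac{1}{-41593 + q{\left(-171 \right)}}} = \sqrt{243 \frac{49}{-35} + \frac{1}{-41593 + \frac{-28 - 171}{-182 - 171}}} = \sqrt{243 \cdot 49 \left(- \frac{1}{35}\right) + \frac{1}{-41593 + \frac{1}{-353} \left(-199\right)}} = \sqrt{243 \left(- \frac{7}{5}\right) + \frac{1}{-41593 - - \frac{199}{353}}} = \sqrt{- \frac{1701}{5} + \frac{1}{-41593 + \frac{199}{353}}} = \sqrt{- \frac{1701}{5} + \frac{1}{- \frac{14682130}{353}}} = \sqrt{- \frac{1701}{5} - \frac{353}{14682130}} = \sqrt{- \frac{4994860979}{14682130}} = \frac{i \sqrt{73335198225605270}}{14682130}$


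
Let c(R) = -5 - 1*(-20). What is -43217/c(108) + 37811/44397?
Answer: -639379328/221985 ≈ -2880.3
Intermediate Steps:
c(R) = 15 (c(R) = -5 + 20 = 15)
-43217/c(108) + 37811/44397 = -43217/15 + 37811/44397 = -639379328/221985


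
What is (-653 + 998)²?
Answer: 119025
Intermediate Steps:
(-653 + 998)² = 345² = 119025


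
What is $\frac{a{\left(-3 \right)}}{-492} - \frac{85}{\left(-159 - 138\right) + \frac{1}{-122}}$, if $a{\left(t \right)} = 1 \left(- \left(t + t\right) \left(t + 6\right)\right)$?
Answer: $\frac{148327}{594254} \approx 0.2496$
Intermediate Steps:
$a{\left(t \right)} = - 2 t \left(6 + t\right)$ ($a{\left(t \right)} = 1 \left(- 2 t \left(6 + t\right)\right) = - 2 t \left(6 + t\right)$)
$\frac{a{\left(-3 \right)}}{-492} - \frac{85}{\left(-159 - 138\right) + \frac{1}{-122}} = \frac{\left(-2\right) \left(-3\right) \left(6 - 3\right)}{-492} - \frac{85}{\left(-159 - 138\right) + \frac{1}{-122}} = \left(-2\right) \left(-3\right) 3 \left(- \frac{1}{492}\right) - \frac{85}{-297 - \frac{1}{122}} = 18 \left(- \frac{1}{492}\right) - \frac{85}{- \frac{36235}{122}} = - \frac{3}{82} - - \frac{2074}{7247} = - \frac{3}{82} + \frac{2074}{7247} = \frac{148327}{594254}$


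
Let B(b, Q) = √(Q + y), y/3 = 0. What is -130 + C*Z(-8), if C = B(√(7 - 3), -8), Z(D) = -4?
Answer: -130 - 8*I*√2 ≈ -130.0 - 11.314*I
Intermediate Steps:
y = 0 (y = 3*0 = 0)
B(b, Q) = √Q (B(b, Q) = √(Q + 0) = √Q)
C = 2*I*√2 (C = √(-8) = 2*I*√2 ≈ 2.8284*I)
-130 + C*Z(-8) = -130 + (2*I*√2)*(-4) = -130 - 8*I*√2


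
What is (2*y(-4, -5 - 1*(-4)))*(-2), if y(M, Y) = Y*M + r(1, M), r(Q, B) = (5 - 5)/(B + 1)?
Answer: -16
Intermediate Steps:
r(Q, B) = 0 (r(Q, B) = 0/(1 + B) = 0)
y(M, Y) = M*Y (y(M, Y) = Y*M + 0 = M*Y + 0 = M*Y)
(2*y(-4, -5 - 1*(-4)))*(-2) = (2*(-4*(-5 - 1*(-4))))*(-2) = (2*(-4*(-5 + 4)))*(-2) = (2*(-4*(-1)))*(-2) = (2*4)*(-2) = 8*(-2) = -16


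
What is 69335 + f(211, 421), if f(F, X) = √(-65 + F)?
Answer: 69335 + √146 ≈ 69347.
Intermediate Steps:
69335 + f(211, 421) = 69335 + √(-65 + 211) = 69335 + √146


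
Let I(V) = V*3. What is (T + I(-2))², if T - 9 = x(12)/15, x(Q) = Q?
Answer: 361/25 ≈ 14.440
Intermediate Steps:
I(V) = 3*V
T = 49/5 (T = 9 + 12/15 = 9 + 12*(1/15) = 9 + ⅘ = 49/5 ≈ 9.8000)
(T + I(-2))² = (49/5 + 3*(-2))² = (49/5 - 6)² = (19/5)² = 361/25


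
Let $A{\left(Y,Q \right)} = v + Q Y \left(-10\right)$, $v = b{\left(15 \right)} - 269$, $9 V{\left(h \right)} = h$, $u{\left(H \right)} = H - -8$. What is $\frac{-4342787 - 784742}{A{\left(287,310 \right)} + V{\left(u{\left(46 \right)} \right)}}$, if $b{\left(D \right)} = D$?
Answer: $\frac{5127529}{889948} \approx 5.7616$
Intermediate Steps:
$u{\left(H \right)} = 8 + H$ ($u{\left(H \right)} = H + 8 = 8 + H$)
$V{\left(h \right)} = \frac{h}{9}$
$v = -254$ ($v = 15 - 269 = -254$)
$A{\left(Y,Q \right)} = -254 - 10 Q Y$ ($A{\left(Y,Q \right)} = -254 + Q Y \left(-10\right) = -254 - 10 Q Y$)
$\frac{-4342787 - 784742}{A{\left(287,310 \right)} + V{\left(u{\left(46 \right)} \right)}} = \frac{-4342787 - 784742}{\left(-254 - 3100 \cdot 287\right) + \frac{8 + 46}{9}} = - \frac{5127529}{\left(-254 - 889700\right) + \frac{1}{9} \cdot 54} = - \frac{5127529}{-889954 + 6} = - \frac{5127529}{-889948} = \left(-5127529\right) \left(- \frac{1}{889948}\right) = \frac{5127529}{889948}$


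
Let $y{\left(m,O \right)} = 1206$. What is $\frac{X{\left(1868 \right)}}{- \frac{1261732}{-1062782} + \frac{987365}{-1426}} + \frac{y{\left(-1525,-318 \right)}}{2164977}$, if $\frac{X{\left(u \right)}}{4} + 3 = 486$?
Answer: $- \frac{117366405230975690}{41998730392142949} \approx -2.7945$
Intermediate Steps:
$X{\left(u \right)} = 1932$ ($X{\left(u \right)} = -12 + 4 \cdot 486 = -12 + 1944 = 1932$)
$\frac{X{\left(1868 \right)}}{- \frac{1261732}{-1062782} + \frac{987365}{-1426}} + \frac{y{\left(-1525,-318 \right)}}{2164977} = \frac{1932}{- \frac{1261732}{-1062782} + \frac{987365}{-1426}} + \frac{1206}{2164977} = \frac{1932}{\left(-1261732\right) \left(- \frac{1}{1062782}\right) + 987365 \left(- \frac{1}{1426}\right)} + 1206 \cdot \frac{1}{2164977} = \frac{1932}{\frac{630866}{531391} - \frac{987365}{1426}} + \frac{134}{240553} = \frac{1932}{- \frac{523777259799}{757763566}} + \frac{134}{240553} = 1932 \left(- \frac{757763566}{523777259799}\right) + \frac{134}{240553} = - \frac{487999736504}{174592419933} + \frac{134}{240553} = - \frac{117366405230975690}{41998730392142949}$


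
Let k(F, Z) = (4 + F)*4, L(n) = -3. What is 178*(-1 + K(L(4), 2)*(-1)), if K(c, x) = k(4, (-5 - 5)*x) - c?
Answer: -6408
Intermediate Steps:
k(F, Z) = 16 + 4*F
K(c, x) = 32 - c (K(c, x) = (16 + 4*4) - c = (16 + 16) - c = 32 - c)
178*(-1 + K(L(4), 2)*(-1)) = 178*(-1 + (32 - 1*(-3))*(-1)) = 178*(-1 + (32 + 3)*(-1)) = 178*(-1 + 35*(-1)) = 178*(-1 - 35) = 178*(-36) = -6408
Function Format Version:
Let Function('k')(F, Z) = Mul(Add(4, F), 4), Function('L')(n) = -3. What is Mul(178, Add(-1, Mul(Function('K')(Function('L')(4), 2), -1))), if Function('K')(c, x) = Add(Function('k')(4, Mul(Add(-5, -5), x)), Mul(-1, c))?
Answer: -6408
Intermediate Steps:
Function('k')(F, Z) = Add(16, Mul(4, F))
Function('K')(c, x) = Add(32, Mul(-1, c)) (Function('K')(c, x) = Add(Add(16, Mul(4, 4)), Mul(-1, c)) = Add(Add(16, 16), Mul(-1, c)) = Add(32, Mul(-1, c)))
Mul(178, Add(-1, Mul(Function('K')(Function('L')(4), 2), -1))) = Mul(178, Add(-1, Mul(Add(32, Mul(-1, -3)), -1))) = Mul(178, Add(-1, Mul(Add(32, 3), -1))) = Mul(178, Add(-1, Mul(35, -1))) = Mul(178, Add(-1, -35)) = Mul(178, -36) = -6408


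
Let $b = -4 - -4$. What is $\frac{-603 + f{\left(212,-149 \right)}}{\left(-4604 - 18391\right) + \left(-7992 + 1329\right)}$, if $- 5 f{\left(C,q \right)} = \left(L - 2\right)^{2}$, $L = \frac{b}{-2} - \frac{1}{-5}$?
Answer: $\frac{12576}{617875} \approx 0.020354$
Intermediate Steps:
$b = 0$ ($b = -4 + 4 = 0$)
$L = \frac{1}{5}$ ($L = \frac{0}{-2} - \frac{1}{-5} = 0 \left(- \frac{1}{2}\right) - - \frac{1}{5} = 0 + \frac{1}{5} = \frac{1}{5} \approx 0.2$)
$f{\left(C,q \right)} = - \frac{81}{125}$ ($f{\left(C,q \right)} = - \frac{\left(\frac{1}{5} - 2\right)^{2}}{5} = - \frac{\left(- \frac{9}{5}\right)^{2}}{5} = \left(- \frac{1}{5}\right) \frac{81}{25} = - \frac{81}{125}$)
$\frac{-603 + f{\left(212,-149 \right)}}{\left(-4604 - 18391\right) + \left(-7992 + 1329\right)} = \frac{-603 - \frac{81}{125}}{\left(-4604 - 18391\right) + \left(-7992 + 1329\right)} = - \frac{75456}{125 \left(\left(-4604 - 18391\right) - 6663\right)} = - \frac{75456}{125 \left(-22995 - 6663\right)} = - \frac{75456}{125 \left(-29658\right)} = \left(- \frac{75456}{125}\right) \left(- \frac{1}{29658}\right) = \frac{12576}{617875}$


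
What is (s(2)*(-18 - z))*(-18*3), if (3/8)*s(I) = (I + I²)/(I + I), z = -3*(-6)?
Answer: 7776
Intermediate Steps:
z = 18
s(I) = 4*(I + I²)/(3*I) (s(I) = 8*((I + I²)/(I + I))/3 = 8*((I + I²)/((2*I)))/3 = 8*((I + I²)*(1/(2*I)))/3 = 8*((I + I²)/(2*I))/3 = 4*(I + I²)/(3*I))
(s(2)*(-18 - z))*(-18*3) = ((4/3 + (4/3)*2)*(-18 - 1*18))*(-18*3) = ((4/3 + 8/3)*(-18 - 18))*(-3*18) = (4*(-36))*(-54) = -144*(-54) = 7776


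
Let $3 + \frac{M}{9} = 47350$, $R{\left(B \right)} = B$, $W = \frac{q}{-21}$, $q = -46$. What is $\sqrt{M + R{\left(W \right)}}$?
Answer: $\frac{\sqrt{187921209}}{21} \approx 652.78$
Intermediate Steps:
$W = \frac{46}{21}$ ($W = - \frac{46}{-21} = \left(-46\right) \left(- \frac{1}{21}\right) = \frac{46}{21} \approx 2.1905$)
$M = 426123$ ($M = -27 + 9 \cdot 47350 = -27 + 426150 = 426123$)
$\sqrt{M + R{\left(W \right)}} = \sqrt{426123 + \frac{46}{21}} = \sqrt{\frac{8948629}{21}} = \frac{\sqrt{187921209}}{21}$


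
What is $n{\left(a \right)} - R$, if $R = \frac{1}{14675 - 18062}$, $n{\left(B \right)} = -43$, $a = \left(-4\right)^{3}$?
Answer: $- \frac{145640}{3387} \approx -43.0$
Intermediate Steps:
$a = -64$
$R = - \frac{1}{3387}$ ($R = \frac{1}{-3387} = - \frac{1}{3387} \approx -0.00029525$)
$n{\left(a \right)} - R = -43 - - \frac{1}{3387} = -43 + \frac{1}{3387} = - \frac{145640}{3387}$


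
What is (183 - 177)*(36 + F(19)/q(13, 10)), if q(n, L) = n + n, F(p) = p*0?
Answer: 216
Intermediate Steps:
F(p) = 0
q(n, L) = 2*n
(183 - 177)*(36 + F(19)/q(13, 10)) = (183 - 177)*(36 + 0/((2*13))) = 6*(36 + 0/26) = 6*(36 + 0*(1/26)) = 6*(36 + 0) = 6*36 = 216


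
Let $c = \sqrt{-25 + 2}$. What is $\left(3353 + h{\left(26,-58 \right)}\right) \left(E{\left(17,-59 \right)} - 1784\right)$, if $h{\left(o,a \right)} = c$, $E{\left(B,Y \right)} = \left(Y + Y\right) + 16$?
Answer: $-6323758 - 1886 i \sqrt{23} \approx -6.3238 \cdot 10^{6} - 9044.9 i$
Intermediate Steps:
$E{\left(B,Y \right)} = 16 + 2 Y$ ($E{\left(B,Y \right)} = 2 Y + 16 = 16 + 2 Y$)
$c = i \sqrt{23}$ ($c = \sqrt{-23} = i \sqrt{23} \approx 4.7958 i$)
$h{\left(o,a \right)} = i \sqrt{23}$
$\left(3353 + h{\left(26,-58 \right)}\right) \left(E{\left(17,-59 \right)} - 1784\right) = \left(3353 + i \sqrt{23}\right) \left(\left(16 + 2 \left(-59\right)\right) - 1784\right) = \left(3353 + i \sqrt{23}\right) \left(\left(16 - 118\right) - 1784\right) = \left(3353 + i \sqrt{23}\right) \left(-102 - 1784\right) = \left(3353 + i \sqrt{23}\right) \left(-1886\right) = -6323758 - 1886 i \sqrt{23}$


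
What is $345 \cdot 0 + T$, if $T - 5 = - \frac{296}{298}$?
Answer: $\frac{597}{149} \approx 4.0067$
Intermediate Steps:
$T = \frac{597}{149}$ ($T = 5 - \frac{296}{298} = 5 - \frac{148}{149} = \frac{597}{149} \approx 4.0067$)
$345 \cdot 0 + T = 345 \cdot 0 + \frac{597}{149} = 0 + \frac{597}{149} = \frac{597}{149}$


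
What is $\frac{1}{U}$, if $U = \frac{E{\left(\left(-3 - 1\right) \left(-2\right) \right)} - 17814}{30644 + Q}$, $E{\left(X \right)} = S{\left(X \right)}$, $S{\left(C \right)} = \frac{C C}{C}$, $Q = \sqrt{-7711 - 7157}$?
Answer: $- \frac{15322}{8903} - \frac{3 i \sqrt{413}}{8903} \approx -1.721 - 0.0068479 i$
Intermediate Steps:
$Q = 6 i \sqrt{413}$ ($Q = \sqrt{-14868} = 6 i \sqrt{413} \approx 121.93 i$)
$S{\left(C \right)} = C$ ($S{\left(C \right)} = \frac{C^{2}}{C} = C$)
$E{\left(X \right)} = X$
$U = - \frac{17806}{30644 + 6 i \sqrt{413}}$ ($U = \frac{\left(-3 - 1\right) \left(-2\right) - 17814}{30644 + 6 i \sqrt{413}} = \frac{\left(-4\right) \left(-2\right) - 17814}{30644 + 6 i \sqrt{413}} = \frac{8 - 17814}{30644 + 6 i \sqrt{413}} = - \frac{17806}{30644 + 6 i \sqrt{413}} \approx -0.58105 + 0.002312 i$)
$\frac{1}{U} = \frac{1}{- \frac{136411766}{234767401} + \frac{26709 i \sqrt{413}}{234767401}}$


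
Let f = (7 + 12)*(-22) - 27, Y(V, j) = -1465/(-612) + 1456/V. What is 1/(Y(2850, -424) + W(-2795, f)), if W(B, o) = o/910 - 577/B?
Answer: 1137509100/2982659341 ≈ 0.38137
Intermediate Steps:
Y(V, j) = 1465/612 + 1456/V (Y(V, j) = -1465*(-1/612) + 1456/V = 1465/612 + 1456/V)
f = -445 (f = 19*(-22) - 27 = -418 - 27 = -445)
W(B, o) = -577/B + o/910 (W(B, o) = o*(1/910) - 577/B = o/910 - 577/B = -577/B + o/910)
1/(Y(2850, -424) + W(-2795, f)) = 1/((1465/612 + 1456/2850) + (-577/(-2795) + (1/910)*(-445))) = 1/((1465/612 + 1456*(1/2850)) + (-577*(-1/2795) - 89/182)) = 1/((1465/612 + 728/1425) + (577/2795 - 89/182)) = 1/(844387/290700 - 11057/39130) = 1/(2982659341/1137509100) = 1137509100/2982659341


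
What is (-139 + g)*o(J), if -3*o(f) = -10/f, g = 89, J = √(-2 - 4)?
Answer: 250*I*√6/9 ≈ 68.041*I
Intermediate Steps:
J = I*√6 (J = √(-6) = I*√6 ≈ 2.4495*I)
o(f) = 10/(3*f) (o(f) = -(-10)/(3*f) = 10/(3*f))
(-139 + g)*o(J) = (-139 + 89)*(10/(3*((I*√6)))) = -500*(-I*√6/6)/3 = -(-250)*I*√6/9 = 250*I*√6/9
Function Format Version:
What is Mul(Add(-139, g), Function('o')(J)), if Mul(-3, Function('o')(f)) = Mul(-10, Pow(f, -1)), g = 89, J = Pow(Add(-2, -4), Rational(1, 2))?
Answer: Mul(Rational(250, 9), I, Pow(6, Rational(1, 2))) ≈ Mul(68.041, I)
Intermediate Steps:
J = Mul(I, Pow(6, Rational(1, 2))) (J = Pow(-6, Rational(1, 2)) = Mul(I, Pow(6, Rational(1, 2))) ≈ Mul(2.4495, I))
Function('o')(f) = Mul(Rational(10, 3), Pow(f, -1)) (Function('o')(f) = Mul(Rational(-1, 3), Mul(-10, Pow(f, -1))) = Mul(Rational(10, 3), Pow(f, -1)))
Mul(Add(-139, g), Function('o')(J)) = Mul(Add(-139, 89), Mul(Rational(10, 3), Pow(Mul(I, Pow(6, Rational(1, 2))), -1))) = Mul(-50, Mul(Rational(10, 3), Mul(Rational(-1, 6), I, Pow(6, Rational(1, 2))))) = Mul(-50, Mul(Rational(-5, 9), I, Pow(6, Rational(1, 2)))) = Mul(Rational(250, 9), I, Pow(6, Rational(1, 2)))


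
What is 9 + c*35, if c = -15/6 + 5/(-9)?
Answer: -1763/18 ≈ -97.944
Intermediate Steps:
c = -55/18 (c = -15*1/6 + 5*(-1/9) = -5/2 - 5/9 = -55/18 ≈ -3.0556)
9 + c*35 = 9 - 55/18*35 = 9 - 1925/18 = -1763/18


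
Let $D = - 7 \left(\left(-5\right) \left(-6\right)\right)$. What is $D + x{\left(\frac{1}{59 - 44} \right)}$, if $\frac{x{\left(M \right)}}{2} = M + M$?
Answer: $- \frac{3146}{15} \approx -209.73$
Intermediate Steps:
$x{\left(M \right)} = 4 M$ ($x{\left(M \right)} = 2 \left(M + M\right) = 2 \cdot 2 M = 4 M$)
$D = -210$ ($D = \left(-7\right) 30 = -210$)
$D + x{\left(\frac{1}{59 - 44} \right)} = -210 + \frac{4}{59 - 44} = -210 + \frac{4}{15} = - \frac{3146}{15}$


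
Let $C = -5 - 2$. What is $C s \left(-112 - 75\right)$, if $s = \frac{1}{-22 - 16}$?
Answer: $- \frac{1309}{38} \approx -34.447$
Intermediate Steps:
$s = - \frac{1}{38}$ ($s = \frac{1}{-38} = - \frac{1}{38} \approx -0.026316$)
$C = -7$
$C s \left(-112 - 75\right) = \left(-7\right) \left(- \frac{1}{38}\right) \left(-112 - 75\right) = \frac{7}{38} \left(-187\right) = - \frac{1309}{38}$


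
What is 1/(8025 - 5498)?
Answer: 1/2527 ≈ 0.00039573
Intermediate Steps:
1/(8025 - 5498) = 1/2527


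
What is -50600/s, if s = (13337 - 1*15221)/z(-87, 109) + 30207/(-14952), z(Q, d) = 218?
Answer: 27488753600/5792449 ≈ 4745.6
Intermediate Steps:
s = -5792449/543256 (s = (13337 - 1*15221)/218 + 30207/(-14952) = (13337 - 15221)*(1/218) + 30207*(-1/14952) = -1884*1/218 - 10069/4984 = -942/109 - 10069/4984 = -5792449/543256 ≈ -10.662)
-50600/s = -50600/(-5792449/543256) = -50600*(-543256/5792449) = 27488753600/5792449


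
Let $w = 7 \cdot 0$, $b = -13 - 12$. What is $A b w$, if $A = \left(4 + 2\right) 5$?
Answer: $0$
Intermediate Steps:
$A = 30$ ($A = 6 \cdot 5 = 30$)
$b = -25$ ($b = -13 - 12 = -25$)
$w = 0$
$A b w = 30 \left(-25\right) 0 = \left(-750\right) 0 = 0$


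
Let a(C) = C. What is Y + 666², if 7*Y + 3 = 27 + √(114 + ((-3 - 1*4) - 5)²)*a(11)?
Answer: 3104916/7 + 11*√258/7 ≈ 4.4358e+5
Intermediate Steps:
Y = 24/7 + 11*√258/7 (Y = -3/7 + (27 + √(114 + ((-3 - 1*4) - 5)²)*11)/7 = -3/7 + (27 + √(114 + ((-3 - 4) - 5)²)*11)/7 = -3/7 + (27 + √(114 + (-7 - 5)²)*11)/7 = -3/7 + (27 + √(114 + (-12)²)*11)/7 = -3/7 + (27 + √(114 + 144)*11)/7 = -3/7 + (27 + √258*11)/7 = -3/7 + (27 + 11*√258)/7 = -3/7 + (27/7 + 11*√258/7) = 24/7 + 11*√258/7 ≈ 28.669)
Y + 666² = (24/7 + 11*√258/7) + 666² = (24/7 + 11*√258/7) + 443556 = 3104916/7 + 11*√258/7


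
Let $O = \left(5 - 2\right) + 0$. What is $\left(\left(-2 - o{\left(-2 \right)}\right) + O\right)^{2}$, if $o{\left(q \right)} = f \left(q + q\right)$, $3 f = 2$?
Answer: $\frac{121}{9} \approx 13.444$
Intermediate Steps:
$f = \frac{2}{3}$ ($f = \frac{1}{3} \cdot 2 = \frac{2}{3} \approx 0.66667$)
$o{\left(q \right)} = \frac{4 q}{3}$ ($o{\left(q \right)} = \frac{2 \left(q + q\right)}{3} = \frac{2 \cdot 2 q}{3} = \frac{4 q}{3}$)
$O = 3$ ($O = 3 + 0 = 3$)
$\left(\left(-2 - o{\left(-2 \right)}\right) + O\right)^{2} = \left(\left(-2 - \frac{4}{3} \left(-2\right)\right) + 3\right)^{2} = \left(\left(-2 - - \frac{8}{3}\right) + 3\right)^{2} = \left(\left(-2 + \frac{8}{3}\right) + 3\right)^{2} = \left(\frac{2}{3} + 3\right)^{2} = \left(\frac{11}{3}\right)^{2} = \frac{121}{9}$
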